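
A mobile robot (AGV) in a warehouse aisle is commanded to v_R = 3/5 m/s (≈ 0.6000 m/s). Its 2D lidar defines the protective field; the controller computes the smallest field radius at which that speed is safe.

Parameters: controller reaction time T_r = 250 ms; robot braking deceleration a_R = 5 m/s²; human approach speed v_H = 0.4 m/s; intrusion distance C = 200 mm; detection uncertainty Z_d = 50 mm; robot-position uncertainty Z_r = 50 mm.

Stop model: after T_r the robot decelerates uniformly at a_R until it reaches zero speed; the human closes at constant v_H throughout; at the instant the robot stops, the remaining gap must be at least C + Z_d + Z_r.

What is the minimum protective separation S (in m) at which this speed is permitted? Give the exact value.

S_min = 317/500 m = 0.6340 m

T_s = v_R/a_R = (3/5)/5 = 0.1200 s
robot in T_r: 0.6000·0.2500 = 0.1500 m
braking distance = 0.6000²/(2·5.0000) = 0.0360 m
person approaches 0.4000·(0.2500+0.1200) = 0.1480 m
residual clearance needed = 0.2000+0.0500+0.0500 = 0.3000 m
S_min ≈ 0.1500+0.0360+0.1480+0.3000  ⇒  S_min = 317/500 m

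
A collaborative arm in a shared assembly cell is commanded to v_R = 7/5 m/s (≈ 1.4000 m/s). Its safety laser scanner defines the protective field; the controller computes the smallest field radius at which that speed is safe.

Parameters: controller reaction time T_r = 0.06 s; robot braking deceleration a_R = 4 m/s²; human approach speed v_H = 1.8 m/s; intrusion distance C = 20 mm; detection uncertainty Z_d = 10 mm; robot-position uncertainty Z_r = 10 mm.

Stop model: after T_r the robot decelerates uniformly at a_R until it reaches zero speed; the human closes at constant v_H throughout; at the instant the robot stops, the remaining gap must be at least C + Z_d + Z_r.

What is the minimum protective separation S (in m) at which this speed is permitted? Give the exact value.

S_min = 1107/1000 m = 1.1070 m

braking lasts T_s = (7/5)/4 = 0.3500 s
reaction-phase robot travel = 1.4000·0.0600 = 0.0840 m
robot under decel: 1.4000²/(2·4.0000) = 0.2450 m
person approaches 1.8000·(0.0600+0.3500) = 0.7380 m
C+Z_d+Z_r = 0.0200+0.0100+0.0100 = 0.0400 m
S_min ≈ 0.0840+0.2450+0.7380+0.0400  ⇒  S_min = 1107/1000 m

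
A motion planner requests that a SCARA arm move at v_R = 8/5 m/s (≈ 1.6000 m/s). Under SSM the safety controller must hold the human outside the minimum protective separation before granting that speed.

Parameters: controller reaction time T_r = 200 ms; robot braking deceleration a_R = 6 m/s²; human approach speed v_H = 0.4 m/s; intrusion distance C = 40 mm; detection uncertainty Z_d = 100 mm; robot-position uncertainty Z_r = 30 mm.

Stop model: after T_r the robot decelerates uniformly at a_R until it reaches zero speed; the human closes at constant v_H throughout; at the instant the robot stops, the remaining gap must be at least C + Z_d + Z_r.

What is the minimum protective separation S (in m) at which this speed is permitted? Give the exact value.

braking lasts T_s = (8/5)/6 = 0.2667 s
robot covers v_R·T_r = 1.6000·0.2000 = 0.3200 m before braking
robot under decel: 1.6000²/(2·6.0000) = 0.2133 m
human over T_r+T_s: 0.4000·(0.2000+0.2667) = 0.1867 m
C+Z_d+Z_r = 0.0400+0.1000+0.0300 = 0.1700 m
S_min ≈ 0.3200+0.2133+0.1867+0.1700  ⇒  S_min = 89/100 m

S_min = 89/100 m = 0.8900 m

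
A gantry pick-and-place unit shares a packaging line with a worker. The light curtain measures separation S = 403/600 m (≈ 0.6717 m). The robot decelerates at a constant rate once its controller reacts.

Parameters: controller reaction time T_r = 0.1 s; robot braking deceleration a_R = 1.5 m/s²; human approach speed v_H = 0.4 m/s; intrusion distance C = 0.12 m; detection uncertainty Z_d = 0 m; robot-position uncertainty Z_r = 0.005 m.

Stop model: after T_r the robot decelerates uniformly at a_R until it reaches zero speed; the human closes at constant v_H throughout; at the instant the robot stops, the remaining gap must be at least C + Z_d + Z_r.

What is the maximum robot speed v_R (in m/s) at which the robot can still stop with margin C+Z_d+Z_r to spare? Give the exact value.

at the boundary: (1/3)·v² + (11/30)·v + (-38/75) = 0
  disc = (11/30)² − 4·(1/3)·(-38/75) = 81/100 ; √disc = 9/10
  v_R = (−(11/30) + 9/10) / (2·(1/3)) = 4/5 m/s
check:
braking lasts T_s = (4/5)/(3/2) = 0.5333 s
robot in T_r: 0.8000·0.1000 = 0.0800 m
robot under decel: 0.8000²/(2·1.5000) = 0.2133 m
human closes 0.4000·0.6333 = 0.2533 m
margins: 0.1200+0.0000+0.0050 = 0.1250 m
sum ≈ 0.0800+0.2133+0.2533+0.1250 ≈ 0.6717 m = S ✓

v_R_max = 4/5 m/s = 0.8000 m/s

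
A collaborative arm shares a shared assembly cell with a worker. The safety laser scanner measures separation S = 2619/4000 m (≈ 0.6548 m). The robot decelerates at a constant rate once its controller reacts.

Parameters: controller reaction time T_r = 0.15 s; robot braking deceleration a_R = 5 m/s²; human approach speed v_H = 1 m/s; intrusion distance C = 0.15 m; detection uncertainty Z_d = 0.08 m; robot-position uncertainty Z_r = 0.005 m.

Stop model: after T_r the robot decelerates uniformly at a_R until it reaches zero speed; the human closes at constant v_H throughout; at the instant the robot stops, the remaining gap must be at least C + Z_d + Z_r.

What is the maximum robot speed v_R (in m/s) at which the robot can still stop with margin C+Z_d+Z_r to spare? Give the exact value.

v_R_max = 13/20 m/s = 0.6500 m/s

quadratic (1/10)·v² + (7/20)·v + (-1079/4000) = 0
  disc = (7/20)² − 4·(1/10)·(-1079/4000) = 144/625 ; √disc = 12/25
  v_R = (−(7/20) + 12/25) / (2·(1/10)) = 13/20 m/s
check:
braking lasts T_s = (13/20)/5 = 0.1300 s
robot covers v_R·T_r = 0.6500·0.1500 = 0.0975 m before braking
robot covers 0.6500·0.1300 − ½·5.0000·0.1300² = 0.0423 m while stopping
human over T_r+T_s: 1.0000·(0.1500+0.1300) = 0.2800 m
margins: 0.1500+0.0800+0.0050 = 0.2350 m
sum ≈ 0.0975+0.0423+0.2800+0.2350 ≈ 0.6548 m = S ✓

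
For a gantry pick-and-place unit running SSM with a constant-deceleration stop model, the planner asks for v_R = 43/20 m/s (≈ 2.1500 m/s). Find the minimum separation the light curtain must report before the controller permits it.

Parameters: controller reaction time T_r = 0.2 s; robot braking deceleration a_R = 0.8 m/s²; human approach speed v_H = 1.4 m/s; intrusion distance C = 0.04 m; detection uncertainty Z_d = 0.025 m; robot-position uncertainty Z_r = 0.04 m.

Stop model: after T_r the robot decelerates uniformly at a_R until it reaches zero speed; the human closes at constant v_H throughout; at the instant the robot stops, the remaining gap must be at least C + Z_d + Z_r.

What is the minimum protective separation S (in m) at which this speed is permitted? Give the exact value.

S_min = 23893/3200 m = 7.4666 m

T_s = v_R/a_R = (43/20)/(4/5) = 2.6875 s
robot in T_r: 2.1500·0.2000 = 0.4300 m
robot under decel: 2.1500²/(2·0.8000) = 2.8891 m
human over T_r+T_s: 1.4000·(0.2000+2.6875) = 4.0425 m
C+Z_d+Z_r = 0.0400+0.0250+0.0400 = 0.1050 m
S_min ≈ 0.4300+2.8891+4.0425+0.1050  ⇒  S_min = 23893/3200 m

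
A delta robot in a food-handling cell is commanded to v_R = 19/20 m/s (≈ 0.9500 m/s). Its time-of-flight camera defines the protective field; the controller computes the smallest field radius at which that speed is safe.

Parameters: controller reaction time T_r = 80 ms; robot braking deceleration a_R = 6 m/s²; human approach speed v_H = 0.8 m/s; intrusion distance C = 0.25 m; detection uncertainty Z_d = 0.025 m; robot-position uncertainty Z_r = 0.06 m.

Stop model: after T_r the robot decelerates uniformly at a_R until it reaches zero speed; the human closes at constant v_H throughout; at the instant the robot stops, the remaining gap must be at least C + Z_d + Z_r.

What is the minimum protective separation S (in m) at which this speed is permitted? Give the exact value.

S_min = 1083/1600 m = 0.6769 m

T_s = v_R/a_R = (19/20)/6 = 0.1583 s
robot in T_r: 0.9500·0.0800 = 0.0760 m
robot covers 0.9500·0.1583 − ½·6.0000·0.1583² = 0.0752 m while stopping
person approaches 0.8000·(0.0800+0.1583) = 0.1907 m
margins: 0.2500+0.0250+0.0600 = 0.3350 m
S_min ≈ 0.0760+0.0752+0.1907+0.3350  ⇒  S_min = 1083/1600 m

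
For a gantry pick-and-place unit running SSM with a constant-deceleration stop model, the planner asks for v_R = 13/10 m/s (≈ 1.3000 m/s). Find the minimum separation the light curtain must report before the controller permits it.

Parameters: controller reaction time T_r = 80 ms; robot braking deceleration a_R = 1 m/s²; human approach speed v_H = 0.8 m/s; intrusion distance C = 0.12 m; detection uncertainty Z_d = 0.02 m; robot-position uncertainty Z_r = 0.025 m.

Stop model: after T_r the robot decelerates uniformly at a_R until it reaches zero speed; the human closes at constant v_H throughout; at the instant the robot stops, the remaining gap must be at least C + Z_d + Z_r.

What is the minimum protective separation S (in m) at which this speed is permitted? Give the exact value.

S_min = 1109/500 m = 2.2180 m

T_s = v_R/a_R = (13/10)/1 = 1.3000 s
robot in T_r: 1.3000·0.0800 = 0.1040 m
braking distance = 1.3000²/(2·1.0000) = 0.8450 m
human over T_r+T_s: 0.8000·(0.0800+1.3000) = 1.1040 m
C+Z_d+Z_r = 0.1200+0.0200+0.0250 = 0.1650 m
S_min ≈ 0.1040+0.8450+1.1040+0.1650  ⇒  S_min = 1109/500 m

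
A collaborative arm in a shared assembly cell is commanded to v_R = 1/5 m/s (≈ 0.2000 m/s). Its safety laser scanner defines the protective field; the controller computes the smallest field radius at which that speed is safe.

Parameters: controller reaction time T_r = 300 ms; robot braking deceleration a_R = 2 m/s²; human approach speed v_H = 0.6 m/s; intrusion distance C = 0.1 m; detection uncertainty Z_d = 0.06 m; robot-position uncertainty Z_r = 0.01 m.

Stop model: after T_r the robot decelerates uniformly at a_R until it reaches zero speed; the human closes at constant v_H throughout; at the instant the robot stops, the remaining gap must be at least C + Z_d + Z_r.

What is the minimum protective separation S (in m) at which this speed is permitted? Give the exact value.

T_s = v_R/a_R = (1/5)/2 = 0.1000 s
robot in T_r: 0.2000·0.3000 = 0.0600 m
braking distance = 0.2000²/(2·2.0000) = 0.0100 m
human over T_r+T_s: 0.6000·(0.3000+0.1000) = 0.2400 m
C+Z_d+Z_r = 0.1000+0.0600+0.0100 = 0.1700 m
S_min ≈ 0.0600+0.0100+0.2400+0.1700  ⇒  S_min = 12/25 m

S_min = 12/25 m = 0.4800 m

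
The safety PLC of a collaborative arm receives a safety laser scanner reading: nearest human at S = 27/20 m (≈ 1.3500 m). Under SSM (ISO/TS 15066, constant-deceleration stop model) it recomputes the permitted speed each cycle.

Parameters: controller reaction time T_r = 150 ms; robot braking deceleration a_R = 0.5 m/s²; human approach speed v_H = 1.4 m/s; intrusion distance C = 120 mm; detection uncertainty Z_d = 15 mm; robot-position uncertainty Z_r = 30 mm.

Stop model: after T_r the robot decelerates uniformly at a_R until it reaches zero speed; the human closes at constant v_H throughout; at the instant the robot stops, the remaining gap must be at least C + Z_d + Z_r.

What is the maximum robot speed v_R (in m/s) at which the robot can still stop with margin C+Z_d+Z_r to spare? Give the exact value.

v_R_max = 3/10 m/s = 0.3000 m/s

at the boundary: (1)·v² + (59/20)·v + (-39/40) = 0
  disc = (59/20)² − 4·(1)·(-39/40) = 5041/400 ; √disc = 71/20
  v_R = (−(59/20) + 71/20) / (2·(1)) = 3/10 m/s
check:
stop time T_s = (3/10)/(1/2) = 0.6000 s
robot covers v_R·T_r = 0.3000·0.1500 = 0.0450 m before braking
robot under decel: 0.3000²/(2·0.5000) = 0.0900 m
person approaches 1.4000·(0.1500+0.6000) = 1.0500 m
margins: 0.1200+0.0150+0.0300 = 0.1650 m
sum ≈ 0.0450+0.0900+1.0500+0.1650 ≈ 1.3500 m = S ✓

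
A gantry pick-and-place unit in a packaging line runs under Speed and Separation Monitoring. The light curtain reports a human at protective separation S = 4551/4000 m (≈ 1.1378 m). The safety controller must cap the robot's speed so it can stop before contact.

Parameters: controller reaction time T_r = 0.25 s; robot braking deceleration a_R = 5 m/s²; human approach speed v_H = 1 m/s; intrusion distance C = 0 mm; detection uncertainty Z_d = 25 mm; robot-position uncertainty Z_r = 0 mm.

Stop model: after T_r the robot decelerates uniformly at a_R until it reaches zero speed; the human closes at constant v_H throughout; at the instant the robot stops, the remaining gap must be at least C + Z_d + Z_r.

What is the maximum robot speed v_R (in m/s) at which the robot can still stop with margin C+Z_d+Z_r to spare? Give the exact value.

v_R_max = 29/20 m/s = 1.4500 m/s

quadratic (1/10)·v² + (9/20)·v + (-3451/4000) = 0
  disc = (9/20)² − 4·(1/10)·(-3451/4000) = 1369/2500 ; √disc = 37/50
  v_R = (−(9/20) + 37/50) / (2·(1/10)) = 29/20 m/s
check:
braking lasts T_s = (29/20)/5 = 0.2900 s
robot in T_r: 1.4500·0.2500 = 0.3625 m
robot under decel: 1.4500²/(2·5.0000) = 0.2102 m
person approaches 1.0000·(0.2500+0.2900) = 0.5400 m
margins: 0.0000+0.0250+0.0000 = 0.0250 m
sum ≈ 0.3625+0.2102+0.5400+0.0250 ≈ 1.1378 m = S ✓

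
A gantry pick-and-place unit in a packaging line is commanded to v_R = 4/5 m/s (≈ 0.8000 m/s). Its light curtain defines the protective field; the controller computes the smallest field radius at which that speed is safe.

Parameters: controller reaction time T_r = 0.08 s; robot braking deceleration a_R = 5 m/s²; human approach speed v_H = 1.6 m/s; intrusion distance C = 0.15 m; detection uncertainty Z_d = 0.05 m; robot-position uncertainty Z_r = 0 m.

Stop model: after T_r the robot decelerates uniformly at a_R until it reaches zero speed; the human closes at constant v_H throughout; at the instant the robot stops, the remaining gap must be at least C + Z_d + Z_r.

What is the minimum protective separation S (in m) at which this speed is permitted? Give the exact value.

T_s = v_R/a_R = (4/5)/5 = 0.1600 s
robot in T_r: 0.8000·0.0800 = 0.0640 m
braking distance = 0.8000²/(2·5.0000) = 0.0640 m
human closes 1.6000·0.2400 = 0.3840 m
C+Z_d+Z_r = 0.1500+0.0500+0.0000 = 0.2000 m
S_min ≈ 0.0640+0.0640+0.3840+0.2000  ⇒  S_min = 89/125 m

S_min = 89/125 m = 0.7120 m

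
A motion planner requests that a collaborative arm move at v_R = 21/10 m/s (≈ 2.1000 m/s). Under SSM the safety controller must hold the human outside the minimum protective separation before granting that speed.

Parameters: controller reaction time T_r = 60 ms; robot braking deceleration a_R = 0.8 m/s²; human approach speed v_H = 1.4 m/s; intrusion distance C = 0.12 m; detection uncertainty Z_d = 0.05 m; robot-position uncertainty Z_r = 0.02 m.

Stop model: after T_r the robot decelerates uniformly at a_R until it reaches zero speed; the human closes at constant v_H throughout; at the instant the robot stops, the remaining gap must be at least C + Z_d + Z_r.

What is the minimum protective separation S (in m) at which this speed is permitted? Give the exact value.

stop time T_s = (21/10)/(4/5) = 2.6250 s
robot in T_r: 2.1000·0.0600 = 0.1260 m
braking distance = 2.1000²/(2·0.8000) = 2.7563 m
person approaches 1.4000·(0.0600+2.6250) = 3.7590 m
C+Z_d+Z_r = 0.1200+0.0500+0.0200 = 0.1900 m
S_min ≈ 0.1260+2.7563+3.7590+0.1900  ⇒  S_min = 1093/160 m

S_min = 1093/160 m = 6.8312 m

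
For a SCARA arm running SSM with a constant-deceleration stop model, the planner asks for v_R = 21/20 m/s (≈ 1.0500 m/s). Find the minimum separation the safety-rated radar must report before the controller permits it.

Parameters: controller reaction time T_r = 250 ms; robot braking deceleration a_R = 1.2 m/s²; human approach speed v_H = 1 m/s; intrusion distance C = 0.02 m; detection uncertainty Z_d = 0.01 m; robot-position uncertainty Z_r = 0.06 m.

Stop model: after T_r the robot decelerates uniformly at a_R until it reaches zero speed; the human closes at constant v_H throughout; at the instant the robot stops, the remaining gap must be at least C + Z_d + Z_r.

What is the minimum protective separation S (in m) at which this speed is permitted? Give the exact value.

S_min = 3099/1600 m = 1.9369 m

braking lasts T_s = (21/20)/(6/5) = 0.8750 s
robot in T_r: 1.0500·0.2500 = 0.2625 m
robot under decel: 1.0500²/(2·1.2000) = 0.4594 m
human closes 1.0000·1.1250 = 1.1250 m
margins: 0.0200+0.0100+0.0600 = 0.0900 m
S_min ≈ 0.2625+0.4594+1.1250+0.0900  ⇒  S_min = 3099/1600 m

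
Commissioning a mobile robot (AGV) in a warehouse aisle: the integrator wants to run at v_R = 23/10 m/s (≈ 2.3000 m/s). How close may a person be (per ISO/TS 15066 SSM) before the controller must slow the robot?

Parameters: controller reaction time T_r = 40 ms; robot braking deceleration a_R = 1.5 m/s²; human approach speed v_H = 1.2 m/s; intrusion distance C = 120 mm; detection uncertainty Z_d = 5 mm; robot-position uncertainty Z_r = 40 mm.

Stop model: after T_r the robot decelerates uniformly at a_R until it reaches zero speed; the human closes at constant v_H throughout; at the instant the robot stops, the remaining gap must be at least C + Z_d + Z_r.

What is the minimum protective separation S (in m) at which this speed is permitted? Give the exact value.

S_min = 469/120 m = 3.9083 m

braking lasts T_s = (23/10)/(3/2) = 1.5333 s
robot covers v_R·T_r = 2.3000·0.0400 = 0.0920 m before braking
robot under decel: 2.3000²/(2·1.5000) = 1.7633 m
human over T_r+T_s: 1.2000·(0.0400+1.5333) = 1.8880 m
margins: 0.1200+0.0050+0.0400 = 0.1650 m
S_min ≈ 0.0920+1.7633+1.8880+0.1650  ⇒  S_min = 469/120 m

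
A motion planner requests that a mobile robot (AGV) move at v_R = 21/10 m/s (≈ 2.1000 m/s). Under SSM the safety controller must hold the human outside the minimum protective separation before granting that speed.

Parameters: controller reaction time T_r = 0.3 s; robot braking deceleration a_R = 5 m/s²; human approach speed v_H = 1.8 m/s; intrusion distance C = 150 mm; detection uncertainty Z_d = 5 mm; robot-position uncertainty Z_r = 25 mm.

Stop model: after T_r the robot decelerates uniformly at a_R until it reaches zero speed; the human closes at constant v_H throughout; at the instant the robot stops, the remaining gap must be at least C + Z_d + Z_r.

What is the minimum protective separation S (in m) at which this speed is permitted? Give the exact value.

stop time T_s = (21/10)/5 = 0.4200 s
reaction-phase robot travel = 2.1000·0.3000 = 0.6300 m
braking distance = 2.1000²/(2·5.0000) = 0.4410 m
human over T_r+T_s: 1.8000·(0.3000+0.4200) = 1.2960 m
margins: 0.1500+0.0050+0.0250 = 0.1800 m
S_min ≈ 0.6300+0.4410+1.2960+0.1800  ⇒  S_min = 2547/1000 m

S_min = 2547/1000 m = 2.5470 m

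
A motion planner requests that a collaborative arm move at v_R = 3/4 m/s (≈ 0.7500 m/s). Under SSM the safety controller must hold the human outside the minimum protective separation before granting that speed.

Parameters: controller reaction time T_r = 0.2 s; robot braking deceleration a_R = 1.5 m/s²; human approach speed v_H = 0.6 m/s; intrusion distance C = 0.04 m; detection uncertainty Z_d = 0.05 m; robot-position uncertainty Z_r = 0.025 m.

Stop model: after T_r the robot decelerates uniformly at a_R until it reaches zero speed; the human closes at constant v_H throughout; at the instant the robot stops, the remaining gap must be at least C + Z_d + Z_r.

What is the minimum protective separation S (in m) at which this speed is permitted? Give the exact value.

stop time T_s = (3/4)/(3/2) = 0.5000 s
robot covers v_R·T_r = 0.7500·0.2000 = 0.1500 m before braking
robot under decel: 0.7500²/(2·1.5000) = 0.1875 m
person approaches 0.6000·(0.2000+0.5000) = 0.4200 m
margins: 0.0400+0.0500+0.0250 = 0.1150 m
S_min ≈ 0.1500+0.1875+0.4200+0.1150  ⇒  S_min = 349/400 m

S_min = 349/400 m = 0.8725 m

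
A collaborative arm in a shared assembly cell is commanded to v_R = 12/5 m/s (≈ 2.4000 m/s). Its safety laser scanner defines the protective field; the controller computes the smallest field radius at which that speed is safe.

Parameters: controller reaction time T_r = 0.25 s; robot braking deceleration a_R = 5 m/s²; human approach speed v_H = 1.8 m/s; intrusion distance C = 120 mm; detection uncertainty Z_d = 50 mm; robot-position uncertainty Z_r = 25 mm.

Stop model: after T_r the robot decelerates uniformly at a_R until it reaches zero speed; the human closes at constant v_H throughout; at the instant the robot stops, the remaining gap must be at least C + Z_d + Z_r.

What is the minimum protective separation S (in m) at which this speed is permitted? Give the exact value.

T_s = v_R/a_R = (12/5)/5 = 0.4800 s
robot covers v_R·T_r = 2.4000·0.2500 = 0.6000 m before braking
braking distance = 2.4000²/(2·5.0000) = 0.5760 m
person approaches 1.8000·(0.2500+0.4800) = 1.3140 m
residual clearance needed = 0.1200+0.0500+0.0250 = 0.1950 m
S_min ≈ 0.6000+0.5760+1.3140+0.1950  ⇒  S_min = 537/200 m

S_min = 537/200 m = 2.6850 m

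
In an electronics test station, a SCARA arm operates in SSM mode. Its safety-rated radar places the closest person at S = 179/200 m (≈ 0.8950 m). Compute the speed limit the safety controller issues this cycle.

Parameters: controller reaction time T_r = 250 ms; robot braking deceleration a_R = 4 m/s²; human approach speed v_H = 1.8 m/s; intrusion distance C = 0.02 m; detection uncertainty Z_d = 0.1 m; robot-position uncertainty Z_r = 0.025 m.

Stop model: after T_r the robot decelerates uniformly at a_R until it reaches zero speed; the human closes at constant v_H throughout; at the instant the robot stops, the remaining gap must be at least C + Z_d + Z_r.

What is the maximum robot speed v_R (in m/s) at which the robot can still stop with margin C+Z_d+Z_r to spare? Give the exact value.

v_R_max = 2/5 m/s = 0.4000 m/s

at the boundary: (1/8)·v² + (7/10)·v + (-3/10) = 0
  disc = (7/10)² − 4·(1/8)·(-3/10) = 16/25 ; √disc = 4/5
  v_R = (−(7/10) + 4/5) / (2·(1/8)) = 2/5 m/s
check:
braking lasts T_s = (2/5)/4 = 0.1000 s
reaction-phase robot travel = 0.4000·0.2500 = 0.1000 m
braking distance = 0.4000²/(2·4.0000) = 0.0200 m
human closes 1.8000·0.3500 = 0.6300 m
residual clearance needed = 0.0200+0.1000+0.0250 = 0.1450 m
sum ≈ 0.1000+0.0200+0.6300+0.1450 ≈ 0.8950 m = S ✓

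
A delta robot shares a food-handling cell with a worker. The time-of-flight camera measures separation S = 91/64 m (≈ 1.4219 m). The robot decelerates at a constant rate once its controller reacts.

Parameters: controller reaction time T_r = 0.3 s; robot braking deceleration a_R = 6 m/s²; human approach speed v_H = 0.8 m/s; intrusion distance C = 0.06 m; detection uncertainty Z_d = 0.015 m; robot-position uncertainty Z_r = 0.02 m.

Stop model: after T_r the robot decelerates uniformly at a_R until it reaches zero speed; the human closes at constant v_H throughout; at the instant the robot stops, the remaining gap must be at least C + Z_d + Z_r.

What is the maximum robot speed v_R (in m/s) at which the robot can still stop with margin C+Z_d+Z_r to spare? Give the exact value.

quadratic (1/12)·v² + (13/30)·v + (-1739/1600) = 0
  disc = (13/30)² − 4·(1/12)·(-1739/1600) = 7921/14400 ; √disc = 89/120
  v_R = (−(13/30) + 89/120) / (2·(1/12)) = 37/20 m/s
check:
braking lasts T_s = (37/20)/6 = 0.3083 s
reaction-phase robot travel = 1.8500·0.3000 = 0.5550 m
robot covers 1.8500·0.3083 − ½·6.0000·0.3083² = 0.2852 m while stopping
person approaches 0.8000·(0.3000+0.3083) = 0.4867 m
margins: 0.0600+0.0150+0.0200 = 0.0950 m
sum ≈ 0.5550+0.2852+0.4867+0.0950 ≈ 1.4219 m = S ✓

v_R_max = 37/20 m/s = 1.8500 m/s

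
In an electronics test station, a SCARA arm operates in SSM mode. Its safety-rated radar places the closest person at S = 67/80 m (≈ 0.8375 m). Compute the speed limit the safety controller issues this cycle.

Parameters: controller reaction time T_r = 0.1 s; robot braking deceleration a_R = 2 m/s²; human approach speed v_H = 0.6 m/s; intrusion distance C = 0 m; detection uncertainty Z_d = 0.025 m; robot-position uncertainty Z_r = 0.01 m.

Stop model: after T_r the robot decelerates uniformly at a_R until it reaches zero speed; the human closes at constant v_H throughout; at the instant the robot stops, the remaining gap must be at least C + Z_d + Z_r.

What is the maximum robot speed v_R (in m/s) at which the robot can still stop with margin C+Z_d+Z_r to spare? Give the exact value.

v_R_max = 11/10 m/s = 1.1000 m/s

collect terms ⇒ (1/4)·v_R² + (2/5)·v_R + (-297/400) = 0
  disc = (2/5)² − 4·(1/4)·(-297/400) = 361/400 ; √disc = 19/20
  v_R = (−(2/5) + 19/20) / (2·(1/4)) = 11/10 m/s
check:
T_s = v_R/a_R = (11/10)/2 = 0.5500 s
robot in T_r: 1.1000·0.1000 = 0.1100 m
robot under decel: 1.1000²/(2·2.0000) = 0.3025 m
human over T_r+T_s: 0.6000·(0.1000+0.5500) = 0.3900 m
residual clearance needed = 0.0000+0.0250+0.0100 = 0.0350 m
sum ≈ 0.1100+0.3025+0.3900+0.0350 ≈ 0.8375 m = S ✓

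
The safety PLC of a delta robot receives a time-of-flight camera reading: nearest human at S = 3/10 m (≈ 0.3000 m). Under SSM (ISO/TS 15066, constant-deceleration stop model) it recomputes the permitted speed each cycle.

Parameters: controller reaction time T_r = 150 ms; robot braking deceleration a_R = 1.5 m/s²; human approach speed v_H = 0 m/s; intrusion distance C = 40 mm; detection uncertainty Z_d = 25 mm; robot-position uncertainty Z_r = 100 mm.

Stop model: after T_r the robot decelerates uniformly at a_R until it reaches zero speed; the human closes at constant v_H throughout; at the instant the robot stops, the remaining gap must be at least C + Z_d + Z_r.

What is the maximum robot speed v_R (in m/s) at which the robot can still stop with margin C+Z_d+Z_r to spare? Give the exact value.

at the boundary: (1/3)·v² + (3/20)·v + (-27/200) = 0
  disc = (3/20)² − 4·(1/3)·(-27/200) = 81/400 ; √disc = 9/20
  v_R = (−(3/20) + 9/20) / (2·(1/3)) = 9/20 m/s
check:
stop time T_s = (9/20)/(3/2) = 0.3000 s
robot covers v_R·T_r = 0.4500·0.1500 = 0.0675 m before braking
robot covers 0.4500·0.3000 − ½·1.5000·0.3000² = 0.0675 m while stopping
human closes 0.0000·0.4500 = 0.0000 m
C+Z_d+Z_r = 0.0400+0.0250+0.1000 = 0.1650 m
sum ≈ 0.0675+0.0675+0.0000+0.1650 ≈ 0.3000 m = S ✓

v_R_max = 9/20 m/s = 0.4500 m/s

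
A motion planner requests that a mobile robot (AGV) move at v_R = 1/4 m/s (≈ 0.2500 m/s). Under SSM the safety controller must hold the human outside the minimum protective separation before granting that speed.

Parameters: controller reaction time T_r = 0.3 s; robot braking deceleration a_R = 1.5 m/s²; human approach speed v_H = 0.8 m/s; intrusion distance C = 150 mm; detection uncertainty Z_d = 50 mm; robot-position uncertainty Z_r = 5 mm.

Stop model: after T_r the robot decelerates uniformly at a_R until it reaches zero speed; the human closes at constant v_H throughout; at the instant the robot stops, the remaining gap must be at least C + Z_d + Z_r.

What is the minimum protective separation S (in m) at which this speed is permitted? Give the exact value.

T_s = v_R/a_R = (1/4)/(3/2) = 0.1667 s
robot in T_r: 0.2500·0.3000 = 0.0750 m
robot under decel: 0.2500²/(2·1.5000) = 0.0208 m
human closes 0.8000·0.4667 = 0.3733 m
C+Z_d+Z_r = 0.1500+0.0500+0.0050 = 0.2050 m
S_min ≈ 0.0750+0.0208+0.3733+0.2050  ⇒  S_min = 809/1200 m

S_min = 809/1200 m = 0.6742 m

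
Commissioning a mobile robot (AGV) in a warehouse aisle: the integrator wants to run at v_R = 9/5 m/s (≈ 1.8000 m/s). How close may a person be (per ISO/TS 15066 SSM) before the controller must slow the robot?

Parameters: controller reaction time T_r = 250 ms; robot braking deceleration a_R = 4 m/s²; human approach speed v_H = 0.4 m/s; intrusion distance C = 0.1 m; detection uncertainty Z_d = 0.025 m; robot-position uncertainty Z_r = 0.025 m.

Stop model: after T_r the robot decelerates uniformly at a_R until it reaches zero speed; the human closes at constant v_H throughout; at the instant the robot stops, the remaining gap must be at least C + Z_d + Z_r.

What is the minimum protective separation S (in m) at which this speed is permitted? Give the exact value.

braking lasts T_s = (9/5)/4 = 0.4500 s
robot covers v_R·T_r = 1.8000·0.2500 = 0.4500 m before braking
braking distance = 1.8000²/(2·4.0000) = 0.4050 m
human closes 0.4000·0.7000 = 0.2800 m
residual clearance needed = 0.1000+0.0250+0.0250 = 0.1500 m
S_min ≈ 0.4500+0.4050+0.2800+0.1500  ⇒  S_min = 257/200 m

S_min = 257/200 m = 1.2850 m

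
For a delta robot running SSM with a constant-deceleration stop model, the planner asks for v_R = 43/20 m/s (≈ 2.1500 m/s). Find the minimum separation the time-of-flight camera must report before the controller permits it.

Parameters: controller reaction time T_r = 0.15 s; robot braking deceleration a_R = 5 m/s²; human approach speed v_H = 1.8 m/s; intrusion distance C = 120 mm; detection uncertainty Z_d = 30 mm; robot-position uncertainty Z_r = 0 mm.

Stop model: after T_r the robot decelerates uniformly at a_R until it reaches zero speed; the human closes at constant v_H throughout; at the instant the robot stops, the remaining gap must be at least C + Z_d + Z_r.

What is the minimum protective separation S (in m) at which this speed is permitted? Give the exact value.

stop time T_s = (43/20)/5 = 0.4300 s
reaction-phase robot travel = 2.1500·0.1500 = 0.3225 m
robot covers 2.1500·0.4300 − ½·5.0000·0.4300² = 0.4622 m while stopping
person approaches 1.8000·(0.1500+0.4300) = 1.0440 m
margins: 0.1200+0.0300+0.0000 = 0.1500 m
S_min ≈ 0.3225+0.4622+1.0440+0.1500  ⇒  S_min = 1583/800 m

S_min = 1583/800 m = 1.9788 m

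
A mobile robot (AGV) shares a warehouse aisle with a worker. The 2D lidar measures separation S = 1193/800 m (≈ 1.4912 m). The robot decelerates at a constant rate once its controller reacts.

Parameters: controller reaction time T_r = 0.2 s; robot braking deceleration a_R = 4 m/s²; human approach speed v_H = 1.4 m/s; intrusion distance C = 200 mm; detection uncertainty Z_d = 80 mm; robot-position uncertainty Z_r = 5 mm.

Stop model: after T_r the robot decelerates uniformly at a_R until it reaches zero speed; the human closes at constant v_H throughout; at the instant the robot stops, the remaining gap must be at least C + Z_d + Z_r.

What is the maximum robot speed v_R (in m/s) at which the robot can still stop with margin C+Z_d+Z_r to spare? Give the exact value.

collect terms ⇒ (1/8)·v_R² + (11/20)·v_R + (-741/800) = 0
  disc = (11/20)² − 4·(1/8)·(-741/800) = 49/64 ; √disc = 7/8
  v_R = (−(11/20) + 7/8) / (2·(1/8)) = 13/10 m/s
check:
stop time T_s = (13/10)/4 = 0.3250 s
robot in T_r: 1.3000·0.2000 = 0.2600 m
robot covers 1.3000·0.3250 − ½·4.0000·0.3250² = 0.2112 m while stopping
human over T_r+T_s: 1.4000·(0.2000+0.3250) = 0.7350 m
margins: 0.2000+0.0800+0.0050 = 0.2850 m
sum ≈ 0.2600+0.2112+0.7350+0.2850 ≈ 1.4912 m = S ✓

v_R_max = 13/10 m/s = 1.3000 m/s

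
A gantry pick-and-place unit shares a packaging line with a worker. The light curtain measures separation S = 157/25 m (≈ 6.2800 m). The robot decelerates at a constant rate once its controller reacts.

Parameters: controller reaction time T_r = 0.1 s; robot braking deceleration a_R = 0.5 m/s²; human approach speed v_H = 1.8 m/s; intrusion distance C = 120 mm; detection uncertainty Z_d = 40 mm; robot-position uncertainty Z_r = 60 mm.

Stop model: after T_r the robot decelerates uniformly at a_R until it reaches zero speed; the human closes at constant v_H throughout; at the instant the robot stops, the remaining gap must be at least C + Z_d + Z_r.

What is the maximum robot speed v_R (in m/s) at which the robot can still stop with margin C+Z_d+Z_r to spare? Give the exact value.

quadratic (1)·v² + (37/10)·v + (-147/25) = 0
  disc = (37/10)² − 4·(1)·(-147/25) = 3721/100 ; √disc = 61/10
  v_R = (−(37/10) + 61/10) / (2·(1)) = 6/5 m/s
check:
braking lasts T_s = (6/5)/(1/2) = 2.4000 s
robot covers v_R·T_r = 1.2000·0.1000 = 0.1200 m before braking
robot covers 1.2000·2.4000 − ½·0.5000·2.4000² = 1.4400 m while stopping
human over T_r+T_s: 1.8000·(0.1000+2.4000) = 4.5000 m
residual clearance needed = 0.1200+0.0400+0.0600 = 0.2200 m
sum ≈ 0.1200+1.4400+4.5000+0.2200 ≈ 6.2800 m = S ✓

v_R_max = 6/5 m/s = 1.2000 m/s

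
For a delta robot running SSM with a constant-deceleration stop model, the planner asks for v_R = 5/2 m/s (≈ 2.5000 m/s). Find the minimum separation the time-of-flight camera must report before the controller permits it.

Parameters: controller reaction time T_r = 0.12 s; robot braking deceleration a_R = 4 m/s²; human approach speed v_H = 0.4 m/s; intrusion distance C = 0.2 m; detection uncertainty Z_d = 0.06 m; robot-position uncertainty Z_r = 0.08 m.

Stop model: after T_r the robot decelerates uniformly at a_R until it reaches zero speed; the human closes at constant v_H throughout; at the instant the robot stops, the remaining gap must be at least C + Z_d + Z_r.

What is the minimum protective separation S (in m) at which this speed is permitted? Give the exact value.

T_s = v_R/a_R = (5/2)/4 = 0.6250 s
reaction-phase robot travel = 2.5000·0.1200 = 0.3000 m
robot covers 2.5000·0.6250 − ½·4.0000·0.6250² = 0.7812 m while stopping
human closes 0.4000·0.7450 = 0.2980 m
residual clearance needed = 0.2000+0.0600+0.0800 = 0.3400 m
S_min ≈ 0.3000+0.7812+0.2980+0.3400  ⇒  S_min = 6877/4000 m

S_min = 6877/4000 m = 1.7192 m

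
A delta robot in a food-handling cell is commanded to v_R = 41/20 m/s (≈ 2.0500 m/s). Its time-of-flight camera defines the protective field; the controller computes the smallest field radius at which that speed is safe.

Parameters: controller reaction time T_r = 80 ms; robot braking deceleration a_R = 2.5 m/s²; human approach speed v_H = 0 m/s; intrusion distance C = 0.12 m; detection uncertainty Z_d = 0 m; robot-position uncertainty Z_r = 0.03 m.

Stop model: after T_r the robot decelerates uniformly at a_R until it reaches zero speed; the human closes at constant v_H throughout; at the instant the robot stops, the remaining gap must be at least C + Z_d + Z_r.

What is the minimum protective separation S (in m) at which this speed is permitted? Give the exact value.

S_min = 2309/2000 m = 1.1545 m

T_s = v_R/a_R = (41/20)/(5/2) = 0.8200 s
robot covers v_R·T_r = 2.0500·0.0800 = 0.1640 m before braking
braking distance = 2.0500²/(2·2.5000) = 0.8405 m
person approaches 0.0000·(0.0800+0.8200) = 0.0000 m
margins: 0.1200+0.0000+0.0300 = 0.1500 m
S_min ≈ 0.1640+0.8405+0.0000+0.1500  ⇒  S_min = 2309/2000 m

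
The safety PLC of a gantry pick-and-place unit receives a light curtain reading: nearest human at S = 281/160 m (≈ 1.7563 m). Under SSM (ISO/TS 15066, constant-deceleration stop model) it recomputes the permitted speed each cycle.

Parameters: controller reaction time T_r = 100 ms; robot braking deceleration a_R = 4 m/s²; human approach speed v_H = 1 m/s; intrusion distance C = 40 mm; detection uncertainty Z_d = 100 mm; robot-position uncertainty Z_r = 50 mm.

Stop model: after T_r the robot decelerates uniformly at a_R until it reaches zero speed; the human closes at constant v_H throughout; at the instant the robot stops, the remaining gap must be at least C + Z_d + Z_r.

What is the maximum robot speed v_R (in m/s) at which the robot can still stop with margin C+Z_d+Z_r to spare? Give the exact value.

v_R_max = 23/10 m/s = 2.3000 m/s

at the boundary: (1/8)·v² + (7/20)·v + (-1173/800) = 0
  disc = (7/20)² − 4·(1/8)·(-1173/800) = 1369/1600 ; √disc = 37/40
  v_R = (−(7/20) + 37/40) / (2·(1/8)) = 23/10 m/s
check:
stop time T_s = (23/10)/4 = 0.5750 s
robot covers v_R·T_r = 2.3000·0.1000 = 0.2300 m before braking
braking distance = 2.3000²/(2·4.0000) = 0.6613 m
human over T_r+T_s: 1.0000·(0.1000+0.5750) = 0.6750 m
residual clearance needed = 0.0400+0.1000+0.0500 = 0.1900 m
sum ≈ 0.2300+0.6613+0.6750+0.1900 ≈ 1.7563 m = S ✓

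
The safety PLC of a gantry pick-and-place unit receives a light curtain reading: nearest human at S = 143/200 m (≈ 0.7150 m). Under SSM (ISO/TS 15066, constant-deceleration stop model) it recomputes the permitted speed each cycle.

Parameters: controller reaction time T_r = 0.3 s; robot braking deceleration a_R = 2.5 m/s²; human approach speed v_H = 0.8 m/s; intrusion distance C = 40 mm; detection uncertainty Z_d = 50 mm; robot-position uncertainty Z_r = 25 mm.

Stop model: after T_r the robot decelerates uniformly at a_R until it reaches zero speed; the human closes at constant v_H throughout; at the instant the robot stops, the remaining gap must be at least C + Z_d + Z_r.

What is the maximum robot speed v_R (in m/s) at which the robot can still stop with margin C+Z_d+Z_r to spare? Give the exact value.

quadratic (1/5)·v² + (31/50)·v + (-9/25) = 0
  disc = (31/50)² − 4·(1/5)·(-9/25) = 1681/2500 ; √disc = 41/50
  v_R = (−(31/50) + 41/50) / (2·(1/5)) = 1/2 m/s
check:
braking lasts T_s = (1/2)/(5/2) = 0.2000 s
robot in T_r: 0.5000·0.3000 = 0.1500 m
braking distance = 0.5000²/(2·2.5000) = 0.0500 m
human over T_r+T_s: 0.8000·(0.3000+0.2000) = 0.4000 m
margins: 0.0400+0.0500+0.0250 = 0.1150 m
sum ≈ 0.1500+0.0500+0.4000+0.1150 ≈ 0.7150 m = S ✓

v_R_max = 1/2 m/s = 0.5000 m/s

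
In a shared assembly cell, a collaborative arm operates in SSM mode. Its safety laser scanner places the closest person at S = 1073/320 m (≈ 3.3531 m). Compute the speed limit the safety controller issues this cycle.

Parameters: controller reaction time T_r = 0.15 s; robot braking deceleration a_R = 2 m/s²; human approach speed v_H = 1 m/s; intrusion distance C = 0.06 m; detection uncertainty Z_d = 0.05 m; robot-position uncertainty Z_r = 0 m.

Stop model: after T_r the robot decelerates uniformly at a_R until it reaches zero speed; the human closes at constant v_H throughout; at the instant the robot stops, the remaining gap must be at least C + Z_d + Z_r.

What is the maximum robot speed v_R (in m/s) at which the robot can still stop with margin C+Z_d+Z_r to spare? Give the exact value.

quadratic (1/4)·v² + (13/20)·v + (-4949/1600) = 0
  disc = (13/20)² − 4·(1/4)·(-4949/1600) = 225/64 ; √disc = 15/8
  v_R = (−(13/20) + 15/8) / (2·(1/4)) = 49/20 m/s
check:
braking lasts T_s = (49/20)/2 = 1.2250 s
robot covers v_R·T_r = 2.4500·0.1500 = 0.3675 m before braking
robot under decel: 2.4500²/(2·2.0000) = 1.5006 m
human over T_r+T_s: 1.0000·(0.1500+1.2250) = 1.3750 m
margins: 0.0600+0.0500+0.0000 = 0.1100 m
sum ≈ 0.3675+1.5006+1.3750+0.1100 ≈ 3.3531 m = S ✓

v_R_max = 49/20 m/s = 2.4500 m/s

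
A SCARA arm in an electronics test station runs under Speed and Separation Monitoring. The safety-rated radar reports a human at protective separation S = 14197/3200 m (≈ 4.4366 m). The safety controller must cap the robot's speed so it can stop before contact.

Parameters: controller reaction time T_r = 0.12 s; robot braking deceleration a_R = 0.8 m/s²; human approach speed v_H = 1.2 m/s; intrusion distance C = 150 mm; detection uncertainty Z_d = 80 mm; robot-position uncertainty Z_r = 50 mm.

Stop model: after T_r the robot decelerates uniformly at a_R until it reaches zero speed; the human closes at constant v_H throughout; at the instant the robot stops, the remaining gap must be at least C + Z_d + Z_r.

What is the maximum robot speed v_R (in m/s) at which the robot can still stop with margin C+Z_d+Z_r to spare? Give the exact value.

collect terms ⇒ (5/8)·v_R² + (81/50)·v_R + (-64201/16000) = 0
  disc = (81/50)² − 4·(5/8)·(-64201/16000) = 2024929/160000 ; √disc = 1423/400
  v_R = (−(81/50) + 1423/400) / (2·(5/8)) = 31/20 m/s
check:
braking lasts T_s = (31/20)/(4/5) = 1.9375 s
robot in T_r: 1.5500·0.1200 = 0.1860 m
robot covers 1.5500·1.9375 − ½·0.8000·1.9375² = 1.5016 m while stopping
human closes 1.2000·2.0575 = 2.4690 m
residual clearance needed = 0.1500+0.0800+0.0500 = 0.2800 m
sum ≈ 0.1860+1.5016+2.4690+0.2800 ≈ 4.4366 m = S ✓

v_R_max = 31/20 m/s = 1.5500 m/s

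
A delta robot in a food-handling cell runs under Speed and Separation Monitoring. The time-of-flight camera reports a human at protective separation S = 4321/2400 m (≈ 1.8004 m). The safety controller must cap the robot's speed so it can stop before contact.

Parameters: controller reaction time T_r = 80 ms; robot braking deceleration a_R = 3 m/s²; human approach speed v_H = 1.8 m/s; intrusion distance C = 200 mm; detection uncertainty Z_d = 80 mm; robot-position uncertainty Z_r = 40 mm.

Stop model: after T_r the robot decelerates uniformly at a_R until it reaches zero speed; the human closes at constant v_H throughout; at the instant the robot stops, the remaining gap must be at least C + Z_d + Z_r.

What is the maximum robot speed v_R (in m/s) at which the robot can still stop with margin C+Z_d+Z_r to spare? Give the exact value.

at the boundary: (1/6)·v² + (17/25)·v + (-16037/12000) = 0
  disc = (17/25)² − 4·(1/6)·(-16037/12000) = 121801/90000 ; √disc = 349/300
  v_R = (−(17/25) + 349/300) / (2·(1/6)) = 29/20 m/s
check:
T_s = v_R/a_R = (29/20)/3 = 0.4833 s
robot in T_r: 1.4500·0.0800 = 0.1160 m
braking distance = 1.4500²/(2·3.0000) = 0.3504 m
person approaches 1.8000·(0.0800+0.4833) = 1.0140 m
margins: 0.2000+0.0800+0.0400 = 0.3200 m
sum ≈ 0.1160+0.3504+1.0140+0.3200 ≈ 1.8004 m = S ✓

v_R_max = 29/20 m/s = 1.4500 m/s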